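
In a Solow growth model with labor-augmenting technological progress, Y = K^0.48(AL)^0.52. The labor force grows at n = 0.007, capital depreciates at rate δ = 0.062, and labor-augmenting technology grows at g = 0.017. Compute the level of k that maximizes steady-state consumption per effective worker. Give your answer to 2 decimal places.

Capital per effective worker breaks even when investment replaces (n + g + δ)·k; here n + g + δ = 0.086.
Setting f'(k) = n+g+δ gives 0.48·k^(0.48−1) = 0.086, hence k_gold = (0.48/0.086)^(1/0.52) ≈ 27.2925.

k_gold ≈ 27.29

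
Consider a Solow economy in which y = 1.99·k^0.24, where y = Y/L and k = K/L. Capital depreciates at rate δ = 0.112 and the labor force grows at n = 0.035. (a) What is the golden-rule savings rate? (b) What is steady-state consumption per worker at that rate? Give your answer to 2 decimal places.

n + δ = 0.035 + 0.112 = 0.147.
For Cobb-Douglas, s_gold equals capital's share: s_gold = 0.24.
Setting f'(k) = n+δ gives 0.24·1.99·k^(0.24−1) = 0.147, hence k_gold = (0.24·1.99/0.147)^(1/0.76) ≈ 4.7136.
y_gold = 1.99·4.7136^0.24 ≈ 2.8871; c_gold = (1−0.24)·y_gold ≈ 2.1942.

(a) s_gold = 0.24; (b) c_gold ≈ 2.19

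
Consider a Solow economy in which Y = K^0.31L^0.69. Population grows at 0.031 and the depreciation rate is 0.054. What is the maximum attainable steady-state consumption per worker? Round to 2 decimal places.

n + δ = 0.031 + 0.054 = 0.085.
Maximizing c = f(k) − (n+δ)·k gives f'(k) = n+δ, i.e. 0.31·k^(0.31−1) = 0.085, so k_gold = (0.31/0.085)^(1/0.69) ≈ 6.5224.
y_gold = 6.5224^0.31 ≈ 1.7884.
c_gold = y_gold − (n+δ)·k_gold = 1.7884 − 0.085·6.5224 ≈ 1.2340.

c_gold ≈ 1.23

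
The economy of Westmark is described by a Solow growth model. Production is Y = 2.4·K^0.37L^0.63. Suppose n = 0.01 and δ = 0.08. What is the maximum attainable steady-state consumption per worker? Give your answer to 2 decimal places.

c_gold ≈ 5.80

Break-even investment rate: n + δ = 0.01 + 0.08 = 0.09.
At the golden rule the marginal product of capital equals n+δ: 0.37·2.4·k^(0.37−1) = 0.09. Solving, k_gold = (0.37·2.4/0.09)^(1/0.63) ≈ 37.8485.
y_gold = 2.4·37.8485^0.37 ≈ 9.2064.
c_gold = y_gold − (n+δ)·k_gold = 9.2064 − 0.09·37.8485 ≈ 5.8000.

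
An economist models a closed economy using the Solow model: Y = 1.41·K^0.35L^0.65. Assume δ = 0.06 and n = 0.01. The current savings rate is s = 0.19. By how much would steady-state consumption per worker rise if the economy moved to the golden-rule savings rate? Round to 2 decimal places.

Break-even investment rate: n + δ = 0.01 + 0.06 = 0.07.
Current steady state (s = 0.19): k* = (0.19·1.41/0.07)^(1/0.65) ≈ 7.8837, y* = 1.41·7.8837^0.35 ≈ 2.9045, c* = (1−0.19)·2.9045 ≈ 2.3527.
Maximizing c = f(k) − (n+δ)·k gives f'(k) = n+δ, i.e. 0.35·1.41·k^(0.35−1) = 0.07, so k_gold = (0.35·1.41/0.07)^(1/0.65) ≈ 20.1793.
y_gold = 1.41·20.1793^0.35 ≈ 4.0359, c_gold = y_gold − 0.07·k_gold ≈ 2.6233.
Gain: Δc = 2.6233 − 2.3527 ≈ 0.2706.

Δc ≈ 0.27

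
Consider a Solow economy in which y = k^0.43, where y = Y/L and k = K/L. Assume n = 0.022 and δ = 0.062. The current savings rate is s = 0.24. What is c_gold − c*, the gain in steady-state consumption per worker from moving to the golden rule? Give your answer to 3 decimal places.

Δc ≈ 0.276

n + δ = 0.022 + 0.062 = 0.084.
Current steady state (s = 0.24): k* = (0.24/0.084)^(1/0.57) ≈ 6.3078, y* = 6.3078^0.43 ≈ 2.2077, c* = (1−0.24)·2.2077 ≈ 1.6779.
Maximizing c = f(k) − (n+δ)·k gives f'(k) = n+δ, i.e. 0.43·k^(0.43−1) = 0.084, so k_gold = (0.43/0.084)^(1/0.57) ≈ 17.5465.
y_gold = 17.5465^0.43 ≈ 3.4277, c_gold = y_gold − 0.084·k_gold ≈ 1.9538.
Gain: Δc = 1.9538 − 1.6779 ≈ 0.2759.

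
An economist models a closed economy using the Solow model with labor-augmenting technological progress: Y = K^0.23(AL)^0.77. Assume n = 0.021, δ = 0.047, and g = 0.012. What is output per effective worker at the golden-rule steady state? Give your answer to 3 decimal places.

Break-even investment rate: n + g + δ = 0.021 + 0.012 + 0.047 = 0.08.
Maximizing c = f(k) − (n+g+δ)·k gives f'(k) = n+g+δ, i.e. 0.23·k^(0.23−1) = 0.08, so k_gold = (0.23/0.08)^(1/0.77) ≈ 3.9412.
Output: y_gold = k_gold^0.23 = 3.9412^0.23 ≈ 1.3709.

y_gold ≈ 1.371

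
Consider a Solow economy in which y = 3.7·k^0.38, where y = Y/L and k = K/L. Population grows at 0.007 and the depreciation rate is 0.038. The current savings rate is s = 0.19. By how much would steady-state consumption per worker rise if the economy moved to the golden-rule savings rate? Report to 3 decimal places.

Capital per worker breaks even when investment replaces (n + δ)·k; here n + δ = 0.045.
Current steady state (s = 0.19): k* = (0.19·3.7/0.045)^(1/0.62) ≈ 84.2154, y* = 3.7·84.2154^0.38 ≈ 19.9458, c* = (1−0.19)·19.9458 ≈ 16.1561.
At the golden rule the marginal product of capital equals n+δ: 0.38·3.7·k^(0.38−1) = 0.045. Solving, k_gold = (0.38·3.7/0.045)^(1/0.62) ≈ 257.5870.
y_gold = 3.7·257.5870^0.38 ≈ 30.5037, c_gold = y_gold − 0.045·k_gold ≈ 18.9123.
Gain: Δc = 18.9123 − 16.1561 ≈ 2.7562.

Δc ≈ 2.756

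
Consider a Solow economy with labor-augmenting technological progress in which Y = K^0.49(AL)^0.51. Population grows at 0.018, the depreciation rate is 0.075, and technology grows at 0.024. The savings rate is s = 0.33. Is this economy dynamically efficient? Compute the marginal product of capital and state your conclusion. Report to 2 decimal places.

dynamically efficient; MPK ≈ 0.17

Break-even investment rate: n + g + δ = 0.018 + 0.024 + 0.075 = 0.117.
Steady-state k*: s·k^0.49 = 0.117·k gives k* = (0.33/0.117)^(1/0.51) ≈ 7.6383.
MPK = 0.49·7.6383^(-0.51) ≈ 0.1737.
MPK > n+g+δ = 0.117, so the economy is dynamically efficient (under-saving).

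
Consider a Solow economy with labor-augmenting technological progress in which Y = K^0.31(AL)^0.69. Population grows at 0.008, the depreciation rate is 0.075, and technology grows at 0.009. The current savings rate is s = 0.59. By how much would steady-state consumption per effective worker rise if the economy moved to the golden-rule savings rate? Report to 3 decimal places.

The effective depreciation rate is n + g + δ = 0.008 + 0.009 + 0.075 = 0.092.
Current steady state (s = 0.59): k* = (0.59/0.092)^(1/0.69) ≈ 14.7794, y* = 14.7794^0.31 ≈ 2.3046, c* = (1−0.59)·2.3046 ≈ 0.9449.
At the golden rule the marginal product of capital equals n+g+δ: 0.31·k^(0.31−1) = 0.092. Solving, k_gold = (0.31/0.092)^(1/0.69) ≈ 5.8157.
y_gold = 5.8157^0.31 ≈ 1.7259, c_gold = y_gold − 0.092·k_gold ≈ 1.1909.
Gain: Δc = 1.1909 − 0.9449 ≈ 0.2460.

Δc ≈ 0.246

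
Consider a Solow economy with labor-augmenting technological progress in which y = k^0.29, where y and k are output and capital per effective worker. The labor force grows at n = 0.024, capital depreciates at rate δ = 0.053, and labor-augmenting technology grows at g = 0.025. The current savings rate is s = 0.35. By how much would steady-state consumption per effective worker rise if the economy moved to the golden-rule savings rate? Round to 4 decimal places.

Capital per effective worker breaks even when investment replaces (n + g + δ)·k; here n + g + δ = 0.102.
Current steady state (s = 0.35): k* = (0.35/0.102)^(1/0.71) ≈ 5.6778, y* = 5.6778^0.29 ≈ 1.6547, c* = (1−0.35)·1.6547 ≈ 1.0755.
Maximizing c = f(k) − (n+g+δ)·k gives f'(k) = n+g+δ, i.e. 0.29·k^(0.29−1) = 0.102, so k_gold = (0.29/0.102)^(1/0.71) ≈ 4.3566.
y_gold = 4.3566^0.29 ≈ 1.5323, c_gold = y_gold − 0.102·k_gold ≈ 1.0880.
Gain: Δc = 1.0880 − 1.0755 ≈ 0.0124.

Δc ≈ 0.0124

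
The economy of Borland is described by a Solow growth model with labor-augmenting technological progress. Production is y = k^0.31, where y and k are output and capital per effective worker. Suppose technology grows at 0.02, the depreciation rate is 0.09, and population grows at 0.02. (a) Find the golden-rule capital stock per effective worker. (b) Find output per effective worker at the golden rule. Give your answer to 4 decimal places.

(a) k_gold ≈ 3.5236; (b) y_gold ≈ 1.4776

n + g + δ = 0.02 + 0.02 + 0.09 = 0.13.
Golden rule sets MPK = n+g+δ: 0.31·k^(0.31−1) = 0.13, so k_gold = (0.31/0.13)^(1/0.69) ≈ 3.5236.
y_gold = 3.5236^0.31 ≈ 1.4776.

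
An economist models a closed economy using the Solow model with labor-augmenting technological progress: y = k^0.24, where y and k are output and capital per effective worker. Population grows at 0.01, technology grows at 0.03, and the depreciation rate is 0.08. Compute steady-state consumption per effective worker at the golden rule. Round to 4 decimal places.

c_gold ≈ 0.9460

Capital per effective worker breaks even when investment replaces (n + g + δ)·k; here n + g + δ = 0.12.
Maximizing c = f(k) − (n+g+δ)·k gives f'(k) = n+g+δ, i.e. 0.24·k^(0.24−1) = 0.12, so k_gold = (0.24/0.12)^(1/0.76) ≈ 2.4894.
y_gold = 2.4894^0.24 ≈ 1.2447.
c_gold = y_gold − (n+g+δ)·k_gold = 1.2447 − 0.12·2.4894 ≈ 0.9460.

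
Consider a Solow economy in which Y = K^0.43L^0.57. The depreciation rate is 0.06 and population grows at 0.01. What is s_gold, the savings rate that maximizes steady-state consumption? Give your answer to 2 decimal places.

s_gold = 0.43

n + δ = 0.01 + 0.06 = 0.07.
At the golden rule MPK = n+δ, and in any Cobb-Douglas steady state s = (n+δ)·k/y = MPK·k/y = capital's share 0.43.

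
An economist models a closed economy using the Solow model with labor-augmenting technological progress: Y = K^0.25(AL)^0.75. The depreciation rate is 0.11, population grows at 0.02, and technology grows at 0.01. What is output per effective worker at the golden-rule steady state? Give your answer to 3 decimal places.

Capital per effective worker breaks even when investment replaces (n + g + δ)·k; here n + g + δ = 0.14.
Golden rule sets MPK = n+g+δ: 0.25·k^(0.25−1) = 0.14, so k_gold = (0.25/0.14)^(1/0.75) ≈ 2.1665.
Output: y_gold = k_gold^0.25 = 2.1665^0.25 ≈ 1.2132.

y_gold ≈ 1.213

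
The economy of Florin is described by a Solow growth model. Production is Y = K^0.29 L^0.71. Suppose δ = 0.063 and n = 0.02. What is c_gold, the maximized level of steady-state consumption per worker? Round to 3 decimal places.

c_gold ≈ 1.184

Break-even investment rate: n + δ = 0.02 + 0.063 = 0.083.
Setting f'(k) = n+δ gives 0.29·k^(0.29−1) = 0.083, hence k_gold = (0.29/0.083)^(1/0.71) ≈ 5.8242.
y_gold = 5.8242^0.29 ≈ 1.6669.
c_gold = y_gold − (n+δ)·k_gold = 1.6669 − 0.083·5.8242 ≈ 1.1835.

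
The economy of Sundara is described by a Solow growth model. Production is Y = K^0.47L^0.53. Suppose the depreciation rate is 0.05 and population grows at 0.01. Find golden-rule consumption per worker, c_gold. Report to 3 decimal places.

c_gold ≈ 3.289

n + δ = 0.01 + 0.05 = 0.06.
Maximizing c = f(k) − (n+δ)·k gives f'(k) = n+δ, i.e. 0.47·k^(0.47−1) = 0.06, so k_gold = (0.47/0.06)^(1/0.53) ≈ 48.6062.
y_gold = 48.6062^0.47 ≈ 6.2050.
c_gold = y_gold − (n+δ)·k_gold = 6.2050 − 0.06·48.6062 ≈ 3.2887.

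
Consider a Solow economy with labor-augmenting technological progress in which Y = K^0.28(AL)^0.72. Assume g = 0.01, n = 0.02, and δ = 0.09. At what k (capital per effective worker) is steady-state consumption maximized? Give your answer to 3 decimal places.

Break-even investment rate: n + g + δ = 0.02 + 0.01 + 0.09 = 0.12.
At the golden rule the marginal product of capital equals n+g+δ: 0.28·k^(0.28−1) = 0.12. Solving, k_gold = (0.28/0.12)^(1/0.72) ≈ 3.2440.

k_gold ≈ 3.244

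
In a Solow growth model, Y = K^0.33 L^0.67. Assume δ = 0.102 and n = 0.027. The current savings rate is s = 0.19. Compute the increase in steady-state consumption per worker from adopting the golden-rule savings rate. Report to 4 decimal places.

Δc ≈ 0.0839

Capital per worker breaks even when investment replaces (n + δ)·k; here n + δ = 0.129.
Current steady state (s = 0.19): k* = (0.19/0.129)^(1/0.67) ≈ 1.7823, y* = 1.7823^0.33 ≈ 1.2101, c* = (1−0.19)·1.2101 ≈ 0.9802.
At the golden rule the marginal product of capital equals n+δ: 0.33·k^(0.33−1) = 0.129. Solving, k_gold = (0.33/0.129)^(1/0.67) ≈ 4.0630.
y_gold = 4.0630^0.33 ≈ 1.5882, c_gold = y_gold − 0.129·k_gold ≈ 1.0641.
Gain: Δc = 1.0641 − 0.9802 ≈ 0.0839.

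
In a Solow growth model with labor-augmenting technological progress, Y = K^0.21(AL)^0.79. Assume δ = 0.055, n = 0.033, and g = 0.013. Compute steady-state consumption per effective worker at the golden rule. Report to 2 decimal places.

c_gold ≈ 0.96

Capital per effective worker breaks even when investment replaces (n + g + δ)·k; here n + g + δ = 0.101.
Setting f'(k) = n+g+δ gives 0.21·k^(0.21−1) = 0.101, hence k_gold = (0.21/0.101)^(1/0.79) ≈ 2.5258.
y_gold = 2.5258^0.21 ≈ 1.2148.
c_gold = y_gold − (n+g+δ)·k_gold = 1.2148 − 0.101·2.5258 ≈ 0.9597.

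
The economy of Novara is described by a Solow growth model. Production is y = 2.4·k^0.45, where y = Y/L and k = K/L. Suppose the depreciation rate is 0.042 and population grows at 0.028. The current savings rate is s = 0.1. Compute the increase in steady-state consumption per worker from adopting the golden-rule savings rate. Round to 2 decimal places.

Δc ≈ 6.46

The effective depreciation rate is n + δ = 0.028 + 0.042 = 0.07.
Current steady state (s = 0.1): k* = (0.1·2.4/0.07)^(1/0.55) ≈ 9.3958, y* = 2.4·9.3958^0.45 ≈ 6.5770, c* = (1−0.1)·6.5770 ≈ 5.9193.
At the golden rule the marginal product of capital equals n+δ: 0.45·2.4·k^(0.45−1) = 0.07. Solving, k_gold = (0.45·2.4/0.07)^(1/0.55) ≈ 144.7412.
y_gold = 2.4·144.7412^0.45 ≈ 22.5153, c_gold = y_gold − 0.07·k_gold ≈ 12.3834.
Gain: Δc = 12.3834 − 5.9193 ≈ 6.4641.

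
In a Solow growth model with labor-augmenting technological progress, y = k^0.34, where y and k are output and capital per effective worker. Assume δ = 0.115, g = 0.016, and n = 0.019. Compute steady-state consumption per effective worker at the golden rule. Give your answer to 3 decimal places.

c_gold ≈ 1.006

The effective depreciation rate is n + g + δ = 0.019 + 0.016 + 0.115 = 0.15.
Maximizing c = f(k) − (n+g+δ)·k gives f'(k) = n+g+δ, i.e. 0.34·k^(0.34−1) = 0.15, so k_gold = (0.34/0.15)^(1/0.66) ≈ 3.4551.
y_gold = 3.4551^0.34 ≈ 1.5243.
c_gold = y_gold − (n+g+δ)·k_gold = 1.5243 − 0.15·3.4551 ≈ 1.0061.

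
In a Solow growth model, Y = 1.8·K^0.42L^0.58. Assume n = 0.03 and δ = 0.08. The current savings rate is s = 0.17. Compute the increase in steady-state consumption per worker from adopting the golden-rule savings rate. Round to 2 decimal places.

Δc ≈ 1.08

Capital per worker breaks even when investment replaces (n + δ)·k; here n + δ = 0.11.
Current steady state (s = 0.17): k* = (0.17·1.8/0.11)^(1/0.58) ≈ 5.8356, y* = 1.8·5.8356^0.42 ≈ 3.7760, c* = (1−0.17)·3.7760 ≈ 3.1340.
Golden rule sets MPK = n+δ: 0.42·1.8·k^(0.42−1) = 0.11, so k_gold = (0.42·1.8/0.11)^(1/0.58) ≈ 27.7540.
y_gold = 1.8·27.7540^0.42 ≈ 7.2689, c_gold = y_gold − 0.11·k_gold ≈ 4.2160.
Gain: Δc = 4.2160 − 3.1340 ≈ 1.0819.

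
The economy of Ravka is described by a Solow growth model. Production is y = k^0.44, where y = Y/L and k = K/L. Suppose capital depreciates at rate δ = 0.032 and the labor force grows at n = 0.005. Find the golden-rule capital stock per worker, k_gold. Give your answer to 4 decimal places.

Capital per worker breaks even when investment replaces (n + δ)·k; here n + δ = 0.037.
Golden rule sets MPK = n+δ: 0.44·k^(0.44−1) = 0.037, so k_gold = (0.44/0.037)^(1/0.56) ≈ 83.1938.

k_gold ≈ 83.1938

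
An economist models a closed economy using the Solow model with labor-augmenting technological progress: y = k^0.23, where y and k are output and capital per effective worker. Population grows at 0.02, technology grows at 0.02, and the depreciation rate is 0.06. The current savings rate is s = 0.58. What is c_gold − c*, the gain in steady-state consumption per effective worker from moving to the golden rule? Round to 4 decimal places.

Δc ≈ 0.2775

n + g + δ = 0.02 + 0.02 + 0.06 = 0.1.
Current steady state (s = 0.58): k* = (0.58/0.1)^(1/0.77) ≈ 9.8054, y* = 9.8054^0.23 ≈ 1.6906, c* = (1−0.58)·1.6906 ≈ 0.7100.
At the golden rule the marginal product of capital equals n+g+δ: 0.23·k^(0.23−1) = 0.1. Solving, k_gold = (0.23/0.1)^(1/0.77) ≈ 2.9497.
y_gold = 2.9497^0.23 ≈ 1.2825, c_gold = y_gold − 0.1·k_gold ≈ 0.9875.
Gain: Δc = 0.9875 − 0.7100 ≈ 0.2775.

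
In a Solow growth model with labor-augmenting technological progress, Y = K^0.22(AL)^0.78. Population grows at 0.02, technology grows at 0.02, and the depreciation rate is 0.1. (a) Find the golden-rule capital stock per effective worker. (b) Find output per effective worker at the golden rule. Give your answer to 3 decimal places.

(a) k_gold ≈ 1.785; (b) y_gold ≈ 1.136

Break-even investment rate: n + g + δ = 0.02 + 0.02 + 0.1 = 0.14.
Golden rule sets MPK = n+g+δ: 0.22·k^(0.22−1) = 0.14, so k_gold = (0.22/0.14)^(1/0.78) ≈ 1.7851.
y_gold = 1.7851^0.22 ≈ 1.1360.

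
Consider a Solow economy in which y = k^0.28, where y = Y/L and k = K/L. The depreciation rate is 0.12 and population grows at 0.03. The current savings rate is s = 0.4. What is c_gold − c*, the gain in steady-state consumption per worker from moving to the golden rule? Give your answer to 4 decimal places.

Δc ≈ 0.0392

Capital per worker breaks even when investment replaces (n + δ)·k; here n + δ = 0.15.
Current steady state (s = 0.4): k* = (0.4/0.15)^(1/0.72) ≈ 3.9050, y* = 3.9050^0.28 ≈ 1.4644, c* = (1−0.4)·1.4644 ≈ 0.8786.
Setting f'(k) = n+δ gives 0.28·k^(0.28−1) = 0.15, hence k_gold = (0.28/0.15)^(1/0.72) ≈ 2.3795.
y_gold = 2.3795^0.28 ≈ 1.2747, c_gold = y_gold − 0.15·k_gold ≈ 0.9178.
Gain: Δc = 0.9178 − 0.8786 ≈ 0.0392.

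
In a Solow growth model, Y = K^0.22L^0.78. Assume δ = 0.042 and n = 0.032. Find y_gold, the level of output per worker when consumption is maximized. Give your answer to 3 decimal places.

y_gold ≈ 1.360

n + δ = 0.032 + 0.042 = 0.074.
Golden rule sets MPK = n+δ: 0.22·k^(0.22−1) = 0.074, so k_gold = (0.22/0.074)^(1/0.78) ≈ 4.0425.
Output: y_gold = k_gold^0.22 = 4.0425^0.22 ≈ 1.3598.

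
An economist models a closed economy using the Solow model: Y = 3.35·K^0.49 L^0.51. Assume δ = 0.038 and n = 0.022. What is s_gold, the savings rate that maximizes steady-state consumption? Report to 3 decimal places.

Capital per worker breaks even when investment replaces (n + δ)·k; here n + δ = 0.06.
At the golden rule MPK = n+δ, and in any Cobb-Douglas steady state s = (n+δ)·k/y = MPK·k/y = capital's share 0.49.

s_gold = 0.490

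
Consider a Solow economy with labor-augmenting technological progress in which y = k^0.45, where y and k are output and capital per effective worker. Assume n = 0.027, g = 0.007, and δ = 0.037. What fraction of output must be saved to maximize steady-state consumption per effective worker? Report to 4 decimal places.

s_gold = 0.4500

Break-even investment rate: n + g + δ = 0.027 + 0.007 + 0.037 = 0.071.
At the golden rule MPK = n+g+δ, and in any Cobb-Douglas steady state s = (n+g+δ)·k/y = MPK·k/y = capital's share 0.45.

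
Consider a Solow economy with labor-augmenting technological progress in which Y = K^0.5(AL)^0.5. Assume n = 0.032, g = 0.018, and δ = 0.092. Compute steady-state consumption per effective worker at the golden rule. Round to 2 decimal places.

c_gold ≈ 1.76

Break-even investment rate: n + g + δ = 0.032 + 0.018 + 0.092 = 0.142.
At the golden rule the marginal product of capital equals n+g+δ: 0.5·k^(0.5−1) = 0.142. Solving, k_gold = (0.5/0.142)^(1/0.5) ≈ 12.3983.
y_gold = 12.3983^0.5 ≈ 3.5211.
c_gold = y_gold − (n+g+δ)·k_gold = 3.5211 − 0.142·12.3983 ≈ 1.7606.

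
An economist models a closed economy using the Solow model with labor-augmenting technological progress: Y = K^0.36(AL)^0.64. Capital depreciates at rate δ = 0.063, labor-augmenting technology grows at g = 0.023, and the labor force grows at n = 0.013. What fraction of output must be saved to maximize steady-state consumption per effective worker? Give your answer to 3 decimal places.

s_gold = 0.360

n + g + δ = 0.013 + 0.023 + 0.063 = 0.099.
At the golden rule MPK = n+g+δ, and in any Cobb-Douglas steady state s = (n+g+δ)·k/y = MPK·k/y = capital's share 0.36.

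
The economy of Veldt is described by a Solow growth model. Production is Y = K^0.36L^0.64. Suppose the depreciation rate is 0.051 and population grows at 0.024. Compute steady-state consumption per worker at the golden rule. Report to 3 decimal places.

Capital per worker breaks even when investment replaces (n + δ)·k; here n + δ = 0.075.
Golden rule sets MPK = n+δ: 0.36·k^(0.36−1) = 0.075, so k_gold = (0.36/0.075)^(1/0.64) ≈ 11.5995.
y_gold = 11.5995^0.36 ≈ 2.4166.
c_gold = y_gold − (n+δ)·k_gold = 2.4166 − 0.075·11.5995 ≈ 1.5466.

c_gold ≈ 1.547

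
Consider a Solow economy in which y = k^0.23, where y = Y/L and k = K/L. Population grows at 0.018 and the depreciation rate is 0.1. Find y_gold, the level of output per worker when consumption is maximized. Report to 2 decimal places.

Capital per worker breaks even when investment replaces (n + δ)·k; here n + δ = 0.118.
At the golden rule the marginal product of capital equals n+δ: 0.23·k^(0.23−1) = 0.118. Solving, k_gold = (0.23/0.118)^(1/0.77) ≈ 2.3792.
Output: y_gold = k_gold^0.23 = 2.3792^0.23 ≈ 1.2206.

y_gold ≈ 1.22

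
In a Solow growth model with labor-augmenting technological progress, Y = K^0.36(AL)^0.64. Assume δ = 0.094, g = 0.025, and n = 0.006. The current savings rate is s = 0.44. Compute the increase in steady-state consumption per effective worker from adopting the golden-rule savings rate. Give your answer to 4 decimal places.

Δc ≈ 0.0237

The effective depreciation rate is n + g + δ = 0.006 + 0.025 + 0.094 = 0.125.
Current steady state (s = 0.44): k* = (0.44/0.125)^(1/0.64) ≈ 7.1445, y* = 7.1445^0.36 ≈ 2.0297, c* = (1−0.44)·2.0297 ≈ 1.1366.
At the golden rule the marginal product of capital equals n+g+δ: 0.36·k^(0.36−1) = 0.125. Solving, k_gold = (0.36/0.125)^(1/0.64) ≈ 5.2216.
y_gold = 5.2216^0.36 ≈ 1.8130, c_gold = y_gold − 0.125·k_gold ≈ 1.1603.
Gain: Δc = 1.1603 − 1.1366 ≈ 0.0237.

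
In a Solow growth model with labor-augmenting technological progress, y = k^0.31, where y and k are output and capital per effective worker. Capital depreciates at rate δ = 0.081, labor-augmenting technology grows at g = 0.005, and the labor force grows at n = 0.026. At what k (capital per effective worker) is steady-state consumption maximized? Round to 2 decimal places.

k_gold ≈ 4.37

The effective depreciation rate is n + g + δ = 0.026 + 0.005 + 0.081 = 0.112.
At the golden rule the marginal product of capital equals n+g+δ: 0.31·k^(0.31−1) = 0.112. Solving, k_gold = (0.31/0.112)^(1/0.69) ≈ 4.3731.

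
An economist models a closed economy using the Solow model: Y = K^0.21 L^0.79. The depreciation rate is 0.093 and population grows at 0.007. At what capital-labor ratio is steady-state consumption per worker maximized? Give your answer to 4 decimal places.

Capital per worker breaks even when investment replaces (n + δ)·k; here n + δ = 0.1.
Setting f'(k) = n+δ gives 0.21·k^(0.21−1) = 0.1, hence k_gold = (0.21/0.1)^(1/0.79) ≈ 2.5578.

k_gold ≈ 2.5578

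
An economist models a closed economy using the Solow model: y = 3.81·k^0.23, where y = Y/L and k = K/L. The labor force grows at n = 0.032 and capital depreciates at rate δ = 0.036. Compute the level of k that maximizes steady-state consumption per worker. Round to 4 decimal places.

Capital per worker breaks even when investment replaces (n + δ)·k; here n + δ = 0.068.
Golden rule sets MPK = n+δ: 0.23·3.81·k^(0.23−1) = 0.068, so k_gold = (0.23·3.81/0.068)^(1/0.77) ≈ 27.6532.

k_gold ≈ 27.6532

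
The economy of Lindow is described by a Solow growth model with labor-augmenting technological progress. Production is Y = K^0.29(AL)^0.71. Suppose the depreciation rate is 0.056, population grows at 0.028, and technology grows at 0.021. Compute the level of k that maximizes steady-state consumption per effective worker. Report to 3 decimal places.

The effective depreciation rate is n + g + δ = 0.028 + 0.021 + 0.056 = 0.105.
Golden rule sets MPK = n+g+δ: 0.29·k^(0.29−1) = 0.105, so k_gold = (0.29/0.105)^(1/0.71) ≈ 4.1824.

k_gold ≈ 4.182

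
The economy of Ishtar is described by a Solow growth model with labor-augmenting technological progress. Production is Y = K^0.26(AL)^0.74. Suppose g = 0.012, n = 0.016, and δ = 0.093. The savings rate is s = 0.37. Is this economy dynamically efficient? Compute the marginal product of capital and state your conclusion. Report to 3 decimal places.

dynamically inefficient; MPK ≈ 0.085

The effective depreciation rate is n + g + δ = 0.016 + 0.012 + 0.093 = 0.121.
Steady-state k*: s·k^0.26 = 0.121·k gives k* = (0.37/0.121)^(1/0.74) ≈ 4.5286.
MPK = 0.26·4.5286^(-0.74) ≈ 0.0850.
MPK < n+g+δ = 0.121, so the economy is dynamically inefficient (over-saving).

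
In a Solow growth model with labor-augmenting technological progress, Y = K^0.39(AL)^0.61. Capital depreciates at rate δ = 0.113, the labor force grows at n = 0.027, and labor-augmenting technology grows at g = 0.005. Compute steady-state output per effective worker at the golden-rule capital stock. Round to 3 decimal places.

y_gold ≈ 1.882

Break-even investment rate: n + g + δ = 0.027 + 0.005 + 0.113 = 0.145.
Golden rule sets MPK = n+g+δ: 0.39·k^(0.39−1) = 0.145, so k_gold = (0.39/0.145)^(1/0.61) ≈ 5.0631.
Output: y_gold = k_gold^0.39 = 5.0631^0.39 ≈ 1.8825.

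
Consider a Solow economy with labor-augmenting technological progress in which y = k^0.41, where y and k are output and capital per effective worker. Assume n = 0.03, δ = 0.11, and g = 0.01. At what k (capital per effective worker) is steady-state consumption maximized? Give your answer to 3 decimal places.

Capital per effective worker breaks even when investment replaces (n + g + δ)·k; here n + g + δ = 0.15.
Setting f'(k) = n+g+δ gives 0.41·k^(0.41−1) = 0.15, hence k_gold = (0.41/0.15)^(1/0.59) ≈ 5.4974.

k_gold ≈ 5.497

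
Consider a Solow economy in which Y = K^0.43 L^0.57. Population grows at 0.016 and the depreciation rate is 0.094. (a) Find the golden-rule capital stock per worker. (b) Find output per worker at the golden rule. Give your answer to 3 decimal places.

Capital per worker breaks even when investment replaces (n + δ)·k; here n + δ = 0.11.
Setting f'(k) = n+δ gives 0.43·k^(0.43−1) = 0.11, hence k_gold = (0.43/0.11)^(1/0.57) ≈ 10.9328.
y_gold = 10.9328^0.43 ≈ 2.7968.

(a) k_gold ≈ 10.933; (b) y_gold ≈ 2.797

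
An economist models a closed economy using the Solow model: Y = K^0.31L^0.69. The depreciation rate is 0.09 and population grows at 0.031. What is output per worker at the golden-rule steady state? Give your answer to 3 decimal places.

n + δ = 0.031 + 0.09 = 0.121.
Golden rule sets MPK = n+δ: 0.31·k^(0.31−1) = 0.121, so k_gold = (0.31/0.121)^(1/0.69) ≈ 3.9097.
Output: y_gold = k_gold^0.31 = 3.9097^0.31 ≈ 1.5260.

y_gold ≈ 1.526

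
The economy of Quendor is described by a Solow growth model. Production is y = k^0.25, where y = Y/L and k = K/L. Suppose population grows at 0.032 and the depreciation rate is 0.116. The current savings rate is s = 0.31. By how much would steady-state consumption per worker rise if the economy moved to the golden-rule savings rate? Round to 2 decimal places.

Break-even investment rate: n + δ = 0.032 + 0.116 = 0.148.
Current steady state (s = 0.31): k* = (0.31/0.148)^(1/0.75) ≈ 2.6800, y* = 2.6800^0.25 ≈ 1.2795, c* = (1−0.31)·1.2795 ≈ 0.8828.
Maximizing c = f(k) − (n+δ)·k gives f'(k) = n+δ, i.e. 0.25·k^(0.25−1) = 0.148, so k_gold = (0.25/0.148)^(1/0.75) ≈ 2.0117.
y_gold = 2.0117^0.25 ≈ 1.1909, c_gold = y_gold − 0.148·k_gold ≈ 0.8932.
Gain: Δc = 0.8932 − 0.8828 ≈ 0.0104.

Δc ≈ 0.01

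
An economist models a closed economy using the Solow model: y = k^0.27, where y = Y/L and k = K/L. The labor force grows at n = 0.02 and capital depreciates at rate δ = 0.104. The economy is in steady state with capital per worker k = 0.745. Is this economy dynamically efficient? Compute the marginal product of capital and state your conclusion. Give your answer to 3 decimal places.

dynamically efficient; MPK ≈ 0.335

Break-even investment rate: n + δ = 0.02 + 0.104 = 0.124.
MPK = 0.27·k^(0.27−1) = 0.27·0.745^(-0.73) ≈ 0.3347.
MPK > 0.124, so the economy is dynamically efficient (under-saving).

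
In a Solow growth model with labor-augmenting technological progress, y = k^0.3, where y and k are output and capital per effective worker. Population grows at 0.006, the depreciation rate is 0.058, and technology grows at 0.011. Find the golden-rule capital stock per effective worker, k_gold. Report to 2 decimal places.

Break-even investment rate: n + g + δ = 0.006 + 0.011 + 0.058 = 0.075.
At the golden rule the marginal product of capital equals n+g+δ: 0.3·k^(0.3−1) = 0.075. Solving, k_gold = (0.3/0.075)^(1/0.7) ≈ 7.2458.

k_gold ≈ 7.25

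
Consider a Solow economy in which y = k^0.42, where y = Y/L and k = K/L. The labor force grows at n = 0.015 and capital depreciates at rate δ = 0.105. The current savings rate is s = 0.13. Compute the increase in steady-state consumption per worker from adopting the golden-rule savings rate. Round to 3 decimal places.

Capital per worker breaks even when investment replaces (n + δ)·k; here n + δ = 0.12.
Current steady state (s = 0.13): k* = (0.13/0.12)^(1/0.58) ≈ 1.1480, y* = 1.1480^0.42 ≈ 1.0597, c* = (1−0.13)·1.0597 ≈ 0.9219.
Golden rule sets MPK = n+δ: 0.42·k^(0.42−1) = 0.12, so k_gold = (0.42/0.12)^(1/0.58) ≈ 8.6706.
y_gold = 8.6706^0.42 ≈ 2.4773, c_gold = y_gold − 0.12·k_gold ≈ 1.4368.
Gain: Δc = 1.4368 − 0.9219 ≈ 0.5149.

Δc ≈ 0.515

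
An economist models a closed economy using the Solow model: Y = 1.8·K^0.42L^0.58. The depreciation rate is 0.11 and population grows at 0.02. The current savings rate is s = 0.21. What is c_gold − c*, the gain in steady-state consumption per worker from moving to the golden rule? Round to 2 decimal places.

Δc ≈ 0.66

n + δ = 0.02 + 0.11 = 0.13.
Current steady state (s = 0.21): k* = (0.21·1.8/0.13)^(1/0.58) ≈ 6.2983, y* = 1.8·6.2983^0.42 ≈ 3.8989, c* = (1−0.21)·3.8989 ≈ 3.0802.
At the golden rule the marginal product of capital equals n+δ: 0.42·1.8·k^(0.42−1) = 0.13. Solving, k_gold = (0.42·1.8/0.13)^(1/0.58) ≈ 20.8084.
y_gold = 1.8·20.8084^0.42 ≈ 6.4407, c_gold = y_gold − 0.13·k_gold ≈ 3.7356.
Gain: Δc = 3.7356 − 3.0802 ≈ 0.6554.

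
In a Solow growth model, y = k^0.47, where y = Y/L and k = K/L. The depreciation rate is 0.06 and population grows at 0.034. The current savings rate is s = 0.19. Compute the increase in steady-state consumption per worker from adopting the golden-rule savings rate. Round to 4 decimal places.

Δc ≈ 0.6967

Break-even investment rate: n + δ = 0.034 + 0.06 = 0.094.
Current steady state (s = 0.19): k* = (0.19/0.094)^(1/0.53) ≈ 3.7727, y* = 3.7727^0.47 ≈ 1.8665, c* = (1−0.19)·1.8665 ≈ 1.5119.
Maximizing c = f(k) − (n+δ)·k gives f'(k) = n+δ, i.e. 0.47·k^(0.47−1) = 0.094, so k_gold = (0.47/0.094)^(1/0.53) ≈ 20.8359.
y_gold = 20.8359^0.47 ≈ 4.1672, c_gold = y_gold − 0.094·k_gold ≈ 2.2086.
Gain: Δc = 2.2086 − 1.5119 ≈ 0.6967.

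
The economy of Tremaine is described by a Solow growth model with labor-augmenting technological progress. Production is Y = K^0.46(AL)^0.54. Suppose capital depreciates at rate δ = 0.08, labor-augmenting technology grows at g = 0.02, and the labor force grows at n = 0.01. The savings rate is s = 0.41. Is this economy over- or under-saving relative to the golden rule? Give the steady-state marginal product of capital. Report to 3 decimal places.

under-saving; MPK ≈ 0.123

n + g + δ = 0.01 + 0.02 + 0.08 = 0.11.
Steady-state k*: s·k^0.46 = 0.11·k gives k* = (0.41/0.11)^(1/0.54) ≈ 11.4323.
MPK = 0.46·11.4323^(-0.54) ≈ 0.1234.
MPK > n+g+δ = 0.11, so the economy is dynamically efficient (under-saving).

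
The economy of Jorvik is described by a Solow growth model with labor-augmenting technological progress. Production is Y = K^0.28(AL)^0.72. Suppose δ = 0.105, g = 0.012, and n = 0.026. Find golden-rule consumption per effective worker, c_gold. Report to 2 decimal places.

c_gold ≈ 0.94

The effective depreciation rate is n + g + δ = 0.026 + 0.012 + 0.105 = 0.143.
Golden rule sets MPK = n+g+δ: 0.28·k^(0.28−1) = 0.143, so k_gold = (0.28/0.143)^(1/0.72) ≈ 2.5428.
y_gold = 2.5428^0.28 ≈ 1.2986.
c_gold = y_gold − (n+g+δ)·k_gold = 1.2986 − 0.143·2.5428 ≈ 0.9350.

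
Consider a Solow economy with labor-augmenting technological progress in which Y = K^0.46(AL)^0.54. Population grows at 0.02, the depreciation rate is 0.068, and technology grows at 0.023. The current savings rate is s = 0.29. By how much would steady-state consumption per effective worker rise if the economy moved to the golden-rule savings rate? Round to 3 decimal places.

Δc ≈ 0.204

The effective depreciation rate is n + g + δ = 0.02 + 0.023 + 0.068 = 0.111.
Current steady state (s = 0.29): k* = (0.29/0.111)^(1/0.54) ≈ 5.9205, y* = 5.9205^0.46 ≈ 2.2661, c* = (1−0.29)·2.2661 ≈ 1.6090.
Maximizing c = f(k) − (n+g+δ)·k gives f'(k) = n+g+δ, i.e. 0.46·k^(0.46−1) = 0.111, so k_gold = (0.46/0.111)^(1/0.54) ≈ 13.9123.
y_gold = 13.9123^0.46 ≈ 3.3571, c_gold = y_gold − 0.111·k_gold ≈ 1.8128.
Gain: Δc = 1.8128 − 1.6090 ≈ 0.2039.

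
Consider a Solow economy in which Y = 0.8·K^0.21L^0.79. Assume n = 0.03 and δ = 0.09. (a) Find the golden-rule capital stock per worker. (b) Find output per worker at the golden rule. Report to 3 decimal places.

(a) k_gold ≈ 1.531; (b) y_gold ≈ 0.875

Capital per worker breaks even when investment replaces (n + δ)·k; here n + δ = 0.12.
Setting f'(k) = n+δ gives 0.21·0.8·k^(0.21−1) = 0.12, hence k_gold = (0.21·0.8/0.12)^(1/0.79) ≈ 1.5310.
y_gold = 0.8·1.5310^0.21 ≈ 0.8749.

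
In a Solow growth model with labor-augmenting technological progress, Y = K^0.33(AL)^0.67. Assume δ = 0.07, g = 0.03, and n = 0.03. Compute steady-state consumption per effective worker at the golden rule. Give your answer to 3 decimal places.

c_gold ≈ 1.060

Capital per effective worker breaks even when investment replaces (n + g + δ)·k; here n + g + δ = 0.13.
Setting f'(k) = n+g+δ gives 0.33·k^(0.33−1) = 0.13, hence k_gold = (0.33/0.13)^(1/0.67) ≈ 4.0164.
y_gold = 4.0164^0.33 ≈ 1.5822.
c_gold = y_gold − (n+g+δ)·k_gold = 1.5822 − 0.13·4.0164 ≈ 1.0601.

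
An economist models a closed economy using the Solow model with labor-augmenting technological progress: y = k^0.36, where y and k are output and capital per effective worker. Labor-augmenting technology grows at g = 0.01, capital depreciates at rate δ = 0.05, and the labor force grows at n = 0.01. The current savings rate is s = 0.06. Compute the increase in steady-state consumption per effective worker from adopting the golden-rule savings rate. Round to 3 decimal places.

Capital per effective worker breaks even when investment replaces (n + g + δ)·k; here n + g + δ = 0.07.
Current steady state (s = 0.06): k* = (0.06/0.07)^(1/0.64) ≈ 0.7860, y* = 0.7860^0.36 ≈ 0.9169, c* = (1−0.06)·0.9169 ≈ 0.8619.
Golden rule sets MPK = n+g+δ: 0.36·k^(0.36−1) = 0.07, so k_gold = (0.36/0.07)^(1/0.64) ≈ 12.9198.
y_gold = 12.9198^0.36 ≈ 2.5122, c_gold = y_gold − 0.07·k_gold ≈ 1.6078.
Gain: Δc = 1.6078 − 0.8619 ≈ 0.7459.

Δc ≈ 0.746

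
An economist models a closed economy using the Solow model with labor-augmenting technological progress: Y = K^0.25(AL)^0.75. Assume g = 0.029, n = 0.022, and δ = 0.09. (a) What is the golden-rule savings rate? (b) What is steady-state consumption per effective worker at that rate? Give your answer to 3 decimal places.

Capital per effective worker breaks even when investment replaces (n + g + δ)·k; here n + g + δ = 0.141.
For Cobb-Douglas, s_gold equals capital's share: s_gold = 0.25.
At the golden rule the marginal product of capital equals n+g+δ: 0.25·k^(0.25−1) = 0.141. Solving, k_gold = (0.25/0.141)^(1/0.75) ≈ 2.1460.
y_gold = 2.1460^0.25 ≈ 1.2103; c_gold = (1−0.25)·y_gold ≈ 0.9078.

(a) s_gold = 0.250; (b) c_gold ≈ 0.908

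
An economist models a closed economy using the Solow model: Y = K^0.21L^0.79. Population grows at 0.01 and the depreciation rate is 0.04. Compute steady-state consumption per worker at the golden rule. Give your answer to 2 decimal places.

c_gold ≈ 1.16

Break-even investment rate: n + δ = 0.01 + 0.04 = 0.05.
At the golden rule the marginal product of capital equals n+δ: 0.21·k^(0.21−1) = 0.05. Solving, k_gold = (0.21/0.05)^(1/0.79) ≈ 6.1507.
y_gold = 6.1507^0.21 ≈ 1.4644.
c_gold = y_gold − (n+δ)·k_gold = 1.4644 − 0.05·6.1507 ≈ 1.1569.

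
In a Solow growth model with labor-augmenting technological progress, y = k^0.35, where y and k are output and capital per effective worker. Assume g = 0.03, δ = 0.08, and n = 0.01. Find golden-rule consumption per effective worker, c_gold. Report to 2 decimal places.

c_gold ≈ 1.16

n + g + δ = 0.01 + 0.03 + 0.08 = 0.12.
Golden rule sets MPK = n+g+δ: 0.35·k^(0.35−1) = 0.12, so k_gold = (0.35/0.12)^(1/0.65) ≈ 5.1905.
y_gold = 5.1905^0.35 ≈ 1.7796.
c_gold = y_gold − (n+g+δ)·k_gold = 1.7796 − 0.12·5.1905 ≈ 1.1567.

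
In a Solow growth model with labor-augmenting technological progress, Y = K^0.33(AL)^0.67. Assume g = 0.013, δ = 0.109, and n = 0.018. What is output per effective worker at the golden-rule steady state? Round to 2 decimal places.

n + g + δ = 0.018 + 0.013 + 0.109 = 0.14.
Setting f'(k) = n+g+δ gives 0.33·k^(0.33−1) = 0.14, hence k_gold = (0.33/0.14)^(1/0.67) ≈ 3.5958.
Output: y_gold = k_gold^0.33 = 3.5958^0.33 ≈ 1.5255.

y_gold ≈ 1.53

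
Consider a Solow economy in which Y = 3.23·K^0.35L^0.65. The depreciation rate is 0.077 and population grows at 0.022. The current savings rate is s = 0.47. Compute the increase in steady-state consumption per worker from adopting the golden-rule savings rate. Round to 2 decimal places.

Capital per worker breaks even when investment replaces (n + δ)·k; here n + δ = 0.099.
Current steady state (s = 0.47): k* = (0.47·3.23/0.099)^(1/0.65) ≈ 66.6961, y* = 3.23·66.6961^0.35 ≈ 14.0487, c* = (1−0.47)·14.0487 ≈ 7.4458.
Setting f'(k) = n+δ gives 0.35·3.23·k^(0.35−1) = 0.099, hence k_gold = (0.35·3.23/0.099)^(1/0.65) ≈ 42.3771.
y_gold = 3.23·42.3771^0.35 ≈ 11.9867, c_gold = y_gold − 0.099·k_gold ≈ 7.7913.
Gain: Δc = 7.7913 − 7.4458 ≈ 0.3455.

Δc ≈ 0.35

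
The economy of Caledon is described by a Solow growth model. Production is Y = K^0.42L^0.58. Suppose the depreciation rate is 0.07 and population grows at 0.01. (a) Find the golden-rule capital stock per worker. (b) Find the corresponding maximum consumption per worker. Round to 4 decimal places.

n + δ = 0.01 + 0.07 = 0.08.
Setting f'(k) = n+δ gives 0.42·k^(0.42−1) = 0.08, hence k_gold = (0.42/0.08)^(1/0.58) ≈ 17.4443.
y_gold = 17.4443^0.42 ≈ 3.3227; c_gold = y_gold − 0.08·k_gold ≈ 1.9272.

(a) k_gold ≈ 17.4443; (b) c_gold ≈ 1.9272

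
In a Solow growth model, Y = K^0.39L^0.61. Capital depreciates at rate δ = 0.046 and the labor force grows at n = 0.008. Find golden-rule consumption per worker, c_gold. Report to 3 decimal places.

c_gold ≈ 2.159

n + δ = 0.008 + 0.046 = 0.054.
Setting f'(k) = n+δ gives 0.39·k^(0.39−1) = 0.054, hence k_gold = (0.39/0.054)^(1/0.61) ≈ 25.5657.
y_gold = 25.5657^0.39 ≈ 3.5399.
c_gold = y_gold − (n+δ)·k_gold = 3.5399 − 0.054·25.5657 ≈ 2.1593.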